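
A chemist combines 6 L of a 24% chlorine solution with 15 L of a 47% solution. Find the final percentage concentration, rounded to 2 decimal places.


Solute in mixture 1 = 24% of 6 L = 6*24/100 = 36/25 L
Solute in mixture 2 = 47% of 15 L = 15*47/100 = 141/20 L
Total solute = 36/25 + 141/20 = 849/100 L
Total volume = 6 + 15 = 21 L
Final concentration = 849/100/21 * 100 = 40.43%

40.43


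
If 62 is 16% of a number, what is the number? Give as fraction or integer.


Given: 62 is 16% of the whole
Set up: 62 = 16/100 * whole
whole = 62 * 100 / 16
whole = 6200 / 16
whole = 775/2

775/2


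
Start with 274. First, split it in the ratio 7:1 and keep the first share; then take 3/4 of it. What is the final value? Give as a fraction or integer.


Start with 274.
Step 1: Split 7:1, first share = 274 * 7/8 = 959/4
Step 2: Take 3/4: 959/4 * 3/4 = 2877/16
Final result = 2877/16

2877/16


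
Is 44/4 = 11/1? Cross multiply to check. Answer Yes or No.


Cross multiply to check 44/4 = 11/1
Left cross product: 44 * 1 = 44
Right cross product: 4 * 11 = 44
44 = 44
Equal, so proportions match => Yes

Yes


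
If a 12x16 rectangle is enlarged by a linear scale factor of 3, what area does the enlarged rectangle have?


Original dimensions: 12 x 16
Enlargement factor = 3
New width = 12 * 3 = 36
New height = 16 * 3 = 48
New area = 36 * 48 = 1728

1728


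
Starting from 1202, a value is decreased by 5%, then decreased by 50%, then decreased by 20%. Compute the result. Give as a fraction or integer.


Start: 1202
Step 1: decrease by 5% => multiply by 95/100
  1202 * 95/100 = 11419/10
Step 2: decrease by 50% => multiply by 50/100
  11419/10 * 50/100 = 11419/20
Step 3: decrease by 20% => multiply by 80/100
  11419/20 * 80/100 = 11419/25
Final value = 11419/25

11419/25


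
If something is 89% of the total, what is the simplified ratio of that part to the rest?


Part = 89%, Remainder = 11%
Ratio = 89:11
GCD(89, 11) = 1
Simplify: 89:11 = 89:11

89:11


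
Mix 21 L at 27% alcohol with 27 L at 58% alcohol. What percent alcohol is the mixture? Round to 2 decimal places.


Solute in mixture 1 = 27% of 21 L = 21*27/100 = 567/100 L
Solute in mixture 2 = 58% of 27 L = 27*58/100 = 783/50 L
Total solute = 567/100 + 783/50 = 2133/100 L
Total volume = 21 + 27 = 48 L
Final concentration = 2133/100/48 * 100 = 44.44%

44.44


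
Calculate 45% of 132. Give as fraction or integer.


Compute 45% of 132
Convert percentage: 45% = 45/100
Multiply: 132 * 45/100
= 5940/100
= 297/5

297/5


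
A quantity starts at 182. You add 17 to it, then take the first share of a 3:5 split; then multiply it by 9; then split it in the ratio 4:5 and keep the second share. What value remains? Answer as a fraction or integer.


Start with 182.
Step 1: Add 17: 182+17=199; split 3:5 first = 199*3/8 = 597/8
Step 2: Multiply by 9: 597/8 * 9 = 5373/8
Step 3: Split 4:5, second share = 5373/8 * 5/9 = 2985/8
Final result = 2985/8

2985/8


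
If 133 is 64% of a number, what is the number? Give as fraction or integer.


Given: 133 is 64% of the whole
Set up: 133 = 64/100 * whole
whole = 133 * 100 / 64
whole = 13300 / 64
whole = 3325/16

3325/16


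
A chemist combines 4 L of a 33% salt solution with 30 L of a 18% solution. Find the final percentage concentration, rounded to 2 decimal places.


Solute in mixture 1 = 33% of 4 L = 4*33/100 = 33/25 L
Solute in mixture 2 = 18% of 30 L = 30*18/100 = 27/5 L
Total solute = 33/25 + 27/5 = 168/25 L
Total volume = 4 + 30 = 34 L
Final concentration = 168/25/34 * 100 = 19.76%

19.76


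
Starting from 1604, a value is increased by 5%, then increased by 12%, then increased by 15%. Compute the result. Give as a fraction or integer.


Start: 1604
Step 1: increase by 5% => multiply by 105/100
  1604 * 105/100 = 8421/5
Step 2: increase by 12% => multiply by 112/100
  8421/5 * 112/100 = 235788/125
Step 3: increase by 15% => multiply by 115/100
  235788/125 * 115/100 = 1355781/625
Final value = 1355781/625

1355781/625


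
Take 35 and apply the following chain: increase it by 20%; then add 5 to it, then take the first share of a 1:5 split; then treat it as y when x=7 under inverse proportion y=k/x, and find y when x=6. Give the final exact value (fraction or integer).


Start with 35.
Step 1: Increase by 20%: 35 * 120/100 = 42
Step 2: Add 5: 42+5=47; split 1:5 first = 47*1/6 = 47/6
Step 3: Inverse prop: k = (47/6)*7; new y = k/6 = 47/6*7/6 = 329/36
Final result = 329/36

329/36


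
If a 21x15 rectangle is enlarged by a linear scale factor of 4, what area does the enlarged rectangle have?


Original dimensions: 21 x 15
Enlargement factor = 4
New width = 21 * 4 = 84
New height = 15 * 4 = 60
New area = 84 * 60 = 5040

5040


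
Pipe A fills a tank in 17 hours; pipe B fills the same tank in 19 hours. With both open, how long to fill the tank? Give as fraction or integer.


Rate of A = 1/17 job per hour
Rate of B = 1/19 job per hour
Combined rate = 1/17 + 1/19
Find common denominator: (19 + 17)/(17*19) = 36/323
Combined rate = 36/323 job per hour
Time together = 1 / (36/323) = 323/36 hours

323/36


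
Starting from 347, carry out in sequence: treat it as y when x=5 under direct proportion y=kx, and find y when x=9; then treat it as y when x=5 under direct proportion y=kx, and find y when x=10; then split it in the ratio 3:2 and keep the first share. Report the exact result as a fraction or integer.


Start with 347.
Step 1: Direct prop: k = (347)/5; new y = k*9 = 347*9/5 = 3123/5
Step 2: Direct prop: k = (3123/5)/5; new y = k*10 = 3123/5*10/5 = 6246/5
Step 3: Split 3:2, first share = 6246/5 * 3/5 = 18738/25
Final result = 18738/25

18738/25


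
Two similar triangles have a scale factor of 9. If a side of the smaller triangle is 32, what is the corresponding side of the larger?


Similar triangles have proportional sides
Scale factor = 9
Smaller side = 32
Corresponding larger side = 32 * 9
= 288

288


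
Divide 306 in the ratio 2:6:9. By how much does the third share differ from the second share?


Total parts = 2 + 6 + 9 = 17
Value per part = 306 / 17 = 18
Shares: 2*18=36, 6*18=108, 9*18=162
Third share = 162, second share = 108
Difference = |162 - 108| = 54

54


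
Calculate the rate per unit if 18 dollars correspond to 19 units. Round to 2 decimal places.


Total dollars = 18
Number of units = 19
Unit rate = 18 / 19
= 0.95 dollars per unit

0.95


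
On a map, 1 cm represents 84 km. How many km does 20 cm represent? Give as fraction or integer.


Map scale: 1 cm = 84 km
Measured distance on map = 20 cm
Set up proportion: 20 * 84 / 1
= 1680 / 1
= 1680 km

1680


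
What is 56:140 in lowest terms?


Find GCD(56, 140)
GCD = 28
Divide both by 28: 56/28 = 2, 140/28 = 5
Simplified ratio = 2:5

2:5


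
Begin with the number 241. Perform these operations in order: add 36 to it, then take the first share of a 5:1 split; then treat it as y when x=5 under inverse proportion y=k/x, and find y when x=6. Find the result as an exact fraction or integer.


Start with 241.
Step 1: Add 36: 241+36=277; split 5:1 first = 277*5/6 = 1385/6
Step 2: Inverse prop: k = (1385/6)*5; new y = k/6 = 1385/6*5/6 = 6925/36
Final result = 6925/36

6925/36


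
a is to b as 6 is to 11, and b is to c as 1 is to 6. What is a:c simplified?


Given a:b = 6:11 and b:c = 1:6
Make b consistent. Multiply first ratio by 1: a:b = 6:11
Multiply second ratio by 11: b:c = 11:66
Now b = 11 in both, so a:b:c = 6:11:66
Therefore a:c = 6:66
Simplify by GCD: a:c = 1:11

1:11


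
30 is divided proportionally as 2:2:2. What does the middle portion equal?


Ratio = 2:2:2
Total parts = 2 + 2 + 2 = 6
Value per part = 30 / 6 = 5
First share = 2 * 5 = 10
Middle share = 2 * 5 = 10
Third share = 2 * 5 = 10

10


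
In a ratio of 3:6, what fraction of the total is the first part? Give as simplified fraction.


Total parts = 3 + 6 = 9
First part fraction = 3/9
Simplify: 3/9 = 1/3

1/3


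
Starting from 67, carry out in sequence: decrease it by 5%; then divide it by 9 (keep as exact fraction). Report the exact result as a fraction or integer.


Start with 67.
Step 1: Decrease by 5%: 67 * 95/100 = 1273/20
Step 2: Divide by 9: 1273/20 / 9 = 1273/180
Final result = 1273/180

1273/180


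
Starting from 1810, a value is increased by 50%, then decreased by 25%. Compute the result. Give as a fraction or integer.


Start: 1810
Step 1: increase by 50% => multiply by 150/100
  1810 * 150/100 = 2715
Step 2: decrease by 25% => multiply by 75/100
  2715 * 75/100 = 8145/4
Final value = 8145/4

8145/4


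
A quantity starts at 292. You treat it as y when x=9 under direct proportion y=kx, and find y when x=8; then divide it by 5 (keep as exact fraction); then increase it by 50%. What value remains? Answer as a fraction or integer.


Start with 292.
Step 1: Direct prop: k = (292)/9; new y = k*8 = 292*8/9 = 2336/9
Step 2: Divide by 5: 2336/9 / 5 = 2336/45
Step 3: Increase by 50%: 2336/45 * 150/100 = 1168/15
Final result = 1168/15

1168/15


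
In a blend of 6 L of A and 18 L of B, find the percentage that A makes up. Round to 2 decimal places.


Volume of A = 6 L
Volume of B = 18 L
Total volume = 6 + 18 = 24 L
Percentage of A = (6/24) * 100
= 25.00%

25.00


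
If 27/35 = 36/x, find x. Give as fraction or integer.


Setting up: 27/35 = 36/x
Cross multiply: 27 * x = 35 * 36
27x = 1260
x = 1260/27
x = 140/3

140/3


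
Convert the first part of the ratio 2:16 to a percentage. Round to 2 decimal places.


Total parts = 2 + 16 = 18
First part fraction = 2/18
Percentage = (2/18) * 100
= 0.111111 * 100
= 11.11%

11.11


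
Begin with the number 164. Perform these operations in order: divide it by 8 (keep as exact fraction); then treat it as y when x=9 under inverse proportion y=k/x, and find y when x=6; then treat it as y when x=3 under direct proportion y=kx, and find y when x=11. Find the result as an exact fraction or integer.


Start with 164.
Step 1: Divide by 8: 164 / 8 = 41/2
Step 2: Inverse prop: k = (41/2)*9; new y = k/6 = 41/2*9/6 = 123/4
Step 3: Direct prop: k = (123/4)/3; new y = k*11 = 123/4*11/3 = 451/4
Final result = 451/4

451/4


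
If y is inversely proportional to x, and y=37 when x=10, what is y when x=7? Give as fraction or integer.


Inverse proportion: y = k/x
Find k: k = 10 * 37 = 370
Compute y at x=7: y = 370/7
y = 370/7

370/7


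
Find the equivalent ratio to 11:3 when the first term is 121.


Original ratio: 11:3
First term target: 121
Scale factor = 121 / 11 = 11
Multiply second term: 3 * 11 = 33
Equivalent ratio = 121:33

121:33


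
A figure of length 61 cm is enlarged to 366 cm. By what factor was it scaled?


Original length = 61 cm
Scaled length = 366 cm
Scale factor = 366 / 61
= 6

6


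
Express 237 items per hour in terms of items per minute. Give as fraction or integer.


Converting from per hour to per minute
Rate = 237 items per hour
Divide by 60: 237/60
= 79/20 items per minute

79/20


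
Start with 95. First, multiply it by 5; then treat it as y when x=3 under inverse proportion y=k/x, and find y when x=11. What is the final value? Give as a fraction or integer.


Start with 95.
Step 1: Multiply by 5: 95 * 5 = 475
Step 2: Inverse prop: k = (475)*3; new y = k/11 = 475*3/11 = 1425/11
Final result = 1425/11

1425/11


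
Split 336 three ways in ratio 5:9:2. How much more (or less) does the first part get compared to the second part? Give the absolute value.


Total parts = 5 + 9 + 2 = 16
Value per part = 336 / 16 = 21
Shares: 5*21=105, 9*21=189, 2*21=42
First share = 105, second share = 189
Difference = |105 - 189| = 84

84


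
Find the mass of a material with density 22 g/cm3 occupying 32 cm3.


Using mass = density * volume
Density = 22 g/cm3
Volume = 32 cm3
Mass = 22 * 32
= 704 g

704


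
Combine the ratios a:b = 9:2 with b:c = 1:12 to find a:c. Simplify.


Given a:b = 9:2 and b:c = 1:12
Make b consistent. Multiply first ratio by 1: a:b = 9:2
Multiply second ratio by 2: b:c = 2:24
Now b = 2 in both, so a:b:c = 9:2:24
Therefore a:c = 9:24
Simplify by GCD: a:c = 3:8

3:8


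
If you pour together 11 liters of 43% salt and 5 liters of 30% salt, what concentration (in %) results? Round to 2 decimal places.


Solute in mixture 1 = 43% of 11 L = 11*43/100 = 473/100 L
Solute in mixture 2 = 30% of 5 L = 5*30/100 = 3/2 L
Total solute = 473/100 + 3/2 = 623/100 L
Total volume = 11 + 5 = 16 L
Final concentration = 623/100/16 * 100 = 38.94%

38.94


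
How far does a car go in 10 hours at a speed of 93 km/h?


Using distance = speed * time
Speed = 93 km/h
Time = 10 hours
Distance = 93 * 10
= 930 km

930


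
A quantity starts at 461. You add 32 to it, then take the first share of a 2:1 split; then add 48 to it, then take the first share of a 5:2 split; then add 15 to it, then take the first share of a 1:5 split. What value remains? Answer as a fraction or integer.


Start with 461.
Step 1: Add 32: 461+32=493; split 2:1 first = 493*2/3 = 986/3
Step 2: Add 48: 986/3+48=1130/3; split 5:2 first = 1130/3*5/7 = 5650/21
Step 3: Add 15: 5650/21+15=5965/21; split 1:5 first = 5965/21*1/6 = 5965/126
Final result = 5965/126

5965/126


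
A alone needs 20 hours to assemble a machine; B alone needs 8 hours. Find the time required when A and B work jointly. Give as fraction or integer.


Rate of A = 1/20 job per hour
Rate of B = 1/8 job per hour
Combined rate = 1/20 + 1/8
Find common denominator: (8 + 20)/(20*8) = 28/160
Combined rate = 7/40 job per hour
Time together = 1 / (7/40) = 40/7 hours

40/7


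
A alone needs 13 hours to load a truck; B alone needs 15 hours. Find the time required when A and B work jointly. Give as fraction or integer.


Rate of A = 1/13 job per hour
Rate of B = 1/15 job per hour
Combined rate = 1/13 + 1/15
Find common denominator: (15 + 13)/(13*15) = 28/195
Combined rate = 28/195 job per hour
Time together = 1 / (28/195) = 195/28 hours

195/28


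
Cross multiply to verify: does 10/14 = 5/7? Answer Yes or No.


Cross multiply to check 10/14 = 5/7
Left cross product: 10 * 7 = 70
Right cross product: 14 * 5 = 70
70 = 70
Equal, so proportions match => Yes

Yes


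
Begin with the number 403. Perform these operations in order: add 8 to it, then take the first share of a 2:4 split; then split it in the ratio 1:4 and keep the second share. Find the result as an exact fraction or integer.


Start with 403.
Step 1: Add 8: 403+8=411; split 2:4 first = 411*2/6 = 137
Step 2: Split 1:4, second share = 137 * 4/5 = 548/5
Final result = 548/5

548/5


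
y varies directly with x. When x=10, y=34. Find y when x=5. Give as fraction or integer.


Direct proportion: y = kx
Find k: k = 34/10 = 17/5
Compute y at x=5: y = 17/5 * 5
y = 17

17


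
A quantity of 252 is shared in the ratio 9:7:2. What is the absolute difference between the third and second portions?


Total parts = 9 + 7 + 2 = 18
Value per part = 252 / 18 = 14
Shares: 9*14=126, 7*14=98, 2*14=28
Third share = 28, second share = 98
Difference = |28 - 98| = 70

70


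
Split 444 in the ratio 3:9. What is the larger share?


Total parts = 3 + 9 = 12
Value per part = 444 / 12 = 37
First share = 3 * 37 = 111
Second share = 9 * 37 = 333
Larger share = 333

333


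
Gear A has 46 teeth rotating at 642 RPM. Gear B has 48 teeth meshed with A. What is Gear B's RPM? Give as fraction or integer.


Gear ratio: teeth_A * RPM_A = teeth_B * RPM_B
46 * 642 = 48 * RPM_B
29532 = 48 * RPM_B
RPM_B = 29532 / 48
RPM_B = 2461/4

2461/4


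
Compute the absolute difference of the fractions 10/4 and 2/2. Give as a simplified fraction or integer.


Simplify: 10/4 = 5/2 and 2/2 = 1
Find common denominator: LCD = 2
Convert: 5/2 and 2/2
Difference = |5 - 2|/2 = 3/2
Simplified = 3/2

3/2


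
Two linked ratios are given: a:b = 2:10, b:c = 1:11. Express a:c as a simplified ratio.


Given a:b = 2:10 and b:c = 1:11
Make b consistent. Multiply first ratio by 1: a:b = 2:10
Multiply second ratio by 10: b:c = 10:110
Now b = 10 in both, so a:b:c = 2:10:110
Therefore a:c = 2:110
Simplify by GCD: a:c = 1:55

1:55


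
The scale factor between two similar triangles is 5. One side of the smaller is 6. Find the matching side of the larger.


Similar triangles have proportional sides
Scale factor = 5
Smaller side = 6
Corresponding larger side = 6 * 5
= 30

30


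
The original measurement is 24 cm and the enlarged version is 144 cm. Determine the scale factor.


Original length = 24 cm
Scaled length = 144 cm
Scale factor = 144 / 24
= 6

6


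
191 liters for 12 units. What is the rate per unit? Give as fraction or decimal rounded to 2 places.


Total liters = 191
Number of units = 12
Unit rate = 191 / 12
= 15.92 liters per unit

15.92


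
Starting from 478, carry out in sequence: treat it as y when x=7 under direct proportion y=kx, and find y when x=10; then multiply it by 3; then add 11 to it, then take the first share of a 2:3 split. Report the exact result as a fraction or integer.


Start with 478.
Step 1: Direct prop: k = (478)/7; new y = k*10 = 478*10/7 = 4780/7
Step 2: Multiply by 3: 4780/7 * 3 = 14340/7
Step 3: Add 11: 14340/7+11=14417/7; split 2:3 first = 14417/7*2/5 = 28834/35
Final result = 28834/35

28834/35


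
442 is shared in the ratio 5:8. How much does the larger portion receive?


Total parts = 5 + 8 = 13
Value per part = 442 / 13 = 34
First share = 5 * 34 = 170
Second share = 8 * 34 = 272
Larger share = 272

272


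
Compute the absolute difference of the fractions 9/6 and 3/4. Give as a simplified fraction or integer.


Simplify: 9/6 = 3/2 and 3/4 = 3/4
Find common denominator: LCD = 4
Convert: 6/4 and 3/4
Difference = |6 - 3|/4 = 3/4
Simplified = 3/4

3/4


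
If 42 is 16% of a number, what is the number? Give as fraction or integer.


Given: 42 is 16% of the whole
Set up: 42 = 16/100 * whole
whole = 42 * 100 / 16
whole = 4200 / 16
whole = 525/2

525/2


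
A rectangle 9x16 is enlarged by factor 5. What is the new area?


Original dimensions: 9 x 16
Enlargement factor = 5
New width = 9 * 5 = 45
New height = 16 * 5 = 80
New area = 45 * 80 = 3600

3600


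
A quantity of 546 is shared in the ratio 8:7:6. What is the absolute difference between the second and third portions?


Total parts = 8 + 7 + 6 = 21
Value per part = 546 / 21 = 26
Shares: 8*26=208, 7*26=182, 6*26=156
Second share = 182, third share = 156
Difference = |182 - 156| = 26

26


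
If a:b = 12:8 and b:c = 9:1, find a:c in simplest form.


Given a:b = 12:8 and b:c = 9:1
Make b consistent. Multiply first ratio by 9: a:b = 108:72
Multiply second ratio by 8: b:c = 72:8
Now b = 72 in both, so a:b:c = 108:72:8
Therefore a:c = 108:8
Simplify by GCD: a:c = 27:2

27:2


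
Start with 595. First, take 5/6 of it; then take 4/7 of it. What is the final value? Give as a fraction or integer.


Start with 595.
Step 1: Take 5/6: 595 * 5/6 = 2975/6
Step 2: Take 4/7: 2975/6 * 4/7 = 850/3
Final result = 850/3

850/3


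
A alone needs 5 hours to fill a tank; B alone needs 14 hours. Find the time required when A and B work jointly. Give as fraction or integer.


Rate of A = 1/5 job per hour
Rate of B = 1/14 job per hour
Combined rate = 1/5 + 1/14
Find common denominator: (14 + 5)/(5*14) = 19/70
Combined rate = 19/70 job per hour
Time together = 1 / (19/70) = 70/19 hours

70/19


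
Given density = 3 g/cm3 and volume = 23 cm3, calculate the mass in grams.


Using mass = density * volume
Density = 3 g/cm3
Volume = 23 cm3
Mass = 3 * 23
= 69 g

69


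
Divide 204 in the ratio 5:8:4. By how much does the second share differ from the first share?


Total parts = 5 + 8 + 4 = 17
Value per part = 204 / 17 = 12
Shares: 5*12=60, 8*12=96, 4*12=48
Second share = 96, first share = 60
Difference = |96 - 60| = 36

36


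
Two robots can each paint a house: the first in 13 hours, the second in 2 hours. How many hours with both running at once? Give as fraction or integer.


Rate of A = 1/13 job per hour
Rate of B = 1/2 job per hour
Combined rate = 1/13 + 1/2
Find common denominator: (2 + 13)/(13*2) = 15/26
Combined rate = 15/26 job per hour
Time together = 1 / (15/26) = 26/15 hours

26/15


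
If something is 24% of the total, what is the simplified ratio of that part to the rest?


Part = 24%, Remainder = 76%
Ratio = 24:76
GCD(24, 76) = 4
Simplify: 6:19 = 6:19

6:19


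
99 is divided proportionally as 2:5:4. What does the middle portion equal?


Ratio = 2:5:4
Total parts = 2 + 5 + 4 = 11
Value per part = 99 / 11 = 9
First share = 2 * 9 = 18
Middle share = 5 * 9 = 45
Third share = 4 * 9 = 36

45


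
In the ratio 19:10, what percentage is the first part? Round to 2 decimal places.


Total parts = 19 + 10 = 29
First part fraction = 19/29
Percentage = (19/29) * 100
= 0.655172 * 100
= 65.52%

65.52


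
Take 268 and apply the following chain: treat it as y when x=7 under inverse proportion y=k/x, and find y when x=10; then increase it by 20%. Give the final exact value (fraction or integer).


Start with 268.
Step 1: Inverse prop: k = (268)*7; new y = k/10 = 268*7/10 = 938/5
Step 2: Increase by 20%: 938/5 * 120/100 = 5628/25
Final result = 5628/25

5628/25


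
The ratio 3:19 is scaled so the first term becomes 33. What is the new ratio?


Original ratio: 3:19
First term target: 33
Scale factor = 33 / 3 = 11
Multiply second term: 19 * 11 = 209
Equivalent ratio = 33:209

33:209


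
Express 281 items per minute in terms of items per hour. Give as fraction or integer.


Converting from per minute to per hour
Rate = 281 items per minute
Multiply by 60: 281 * 60
= 16860 items per hour

16860


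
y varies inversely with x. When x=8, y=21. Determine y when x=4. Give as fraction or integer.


Inverse proportion: y = k/x
Find k: k = 8 * 21 = 168
Compute y at x=4: y = 168/4
y = 42

42


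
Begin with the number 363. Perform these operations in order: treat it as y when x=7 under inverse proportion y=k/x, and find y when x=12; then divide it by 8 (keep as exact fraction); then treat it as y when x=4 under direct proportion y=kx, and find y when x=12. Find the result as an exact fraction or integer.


Start with 363.
Step 1: Inverse prop: k = (363)*7; new y = k/12 = 363*7/12 = 847/4
Step 2: Divide by 8: 847/4 / 8 = 847/32
Step 3: Direct prop: k = (847/32)/4; new y = k*12 = 847/32*12/4 = 2541/32
Final result = 2541/32

2541/32


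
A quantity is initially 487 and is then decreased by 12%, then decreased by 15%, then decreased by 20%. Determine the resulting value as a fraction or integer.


Start: 487
Step 1: decrease by 12% => multiply by 88/100
  487 * 88/100 = 10714/25
Step 2: decrease by 15% => multiply by 85/100
  10714/25 * 85/100 = 91069/250
Step 3: decrease by 20% => multiply by 80/100
  91069/250 * 80/100 = 182138/625
Final value = 182138/625

182138/625


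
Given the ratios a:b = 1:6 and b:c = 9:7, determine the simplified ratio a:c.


Given a:b = 1:6 and b:c = 9:7
Make b consistent. Multiply first ratio by 9: a:b = 9:54
Multiply second ratio by 6: b:c = 54:42
Now b = 54 in both, so a:b:c = 9:54:42
Therefore a:c = 9:42
Simplify by GCD: a:c = 3:14

3:14


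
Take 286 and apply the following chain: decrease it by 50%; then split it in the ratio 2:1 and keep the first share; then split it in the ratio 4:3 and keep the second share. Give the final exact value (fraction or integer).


Start with 286.
Step 1: Decrease by 50%: 286 * 50/100 = 143
Step 2: Split 2:1, first share = 143 * 2/3 = 286/3
Step 3: Split 4:3, second share = 286/3 * 3/7 = 286/7
Final result = 286/7

286/7


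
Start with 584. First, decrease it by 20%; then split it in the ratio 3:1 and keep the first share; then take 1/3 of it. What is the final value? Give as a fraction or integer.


Start with 584.
Step 1: Decrease by 20%: 584 * 80/100 = 2336/5
Step 2: Split 3:1, first share = 2336/5 * 3/4 = 1752/5
Step 3: Take 1/3: 1752/5 * 1/3 = 584/5
Final result = 584/5

584/5


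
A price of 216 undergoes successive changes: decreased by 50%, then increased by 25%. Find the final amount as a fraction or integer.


Start: 216
Step 1: decrease by 50% => multiply by 50/100
  216 * 50/100 = 108
Step 2: increase by 25% => multiply by 125/100
  108 * 125/100 = 135
Final value = 135

135


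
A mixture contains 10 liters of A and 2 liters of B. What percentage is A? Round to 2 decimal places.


Volume of A = 10 L
Volume of B = 2 L
Total volume = 10 + 2 = 12 L
Percentage of A = (10/12) * 100
= 83.33%

83.33


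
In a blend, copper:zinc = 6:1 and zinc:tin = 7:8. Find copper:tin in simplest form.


Given a:b = 6:1 and b:c = 7:8
Make b consistent. Multiply first ratio by 7: a:b = 42:7
Multiply second ratio by 1: b:c = 7:8
Now b = 7 in both, so a:b:c = 42:7:8
Therefore a:c = 42:8
Simplify by GCD: a:c = 21:4

21:4


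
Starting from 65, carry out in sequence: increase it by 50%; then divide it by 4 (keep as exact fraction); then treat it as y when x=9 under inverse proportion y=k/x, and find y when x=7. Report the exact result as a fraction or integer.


Start with 65.
Step 1: Increase by 50%: 65 * 150/100 = 195/2
Step 2: Divide by 4: 195/2 / 4 = 195/8
Step 3: Inverse prop: k = (195/8)*9; new y = k/7 = 195/8*9/7 = 1755/56
Final result = 1755/56

1755/56


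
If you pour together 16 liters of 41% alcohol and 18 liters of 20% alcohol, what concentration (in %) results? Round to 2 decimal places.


Solute in mixture 1 = 41% of 16 L = 16*41/100 = 164/25 L
Solute in mixture 2 = 20% of 18 L = 18*20/100 = 18/5 L
Total solute = 164/25 + 18/5 = 254/25 L
Total volume = 16 + 18 = 34 L
Final concentration = 254/25/34 * 100 = 29.88%

29.88


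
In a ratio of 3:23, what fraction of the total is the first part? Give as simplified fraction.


Total parts = 3 + 23 = 26
First part fraction = 3/26
Simplify: 3/26 = 3/26

3/26


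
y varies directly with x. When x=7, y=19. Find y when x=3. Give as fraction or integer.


Direct proportion: y = kx
Find k: k = 19/7 = 19/7
Compute y at x=3: y = 19/7 * 3
y = 57/7

57/7


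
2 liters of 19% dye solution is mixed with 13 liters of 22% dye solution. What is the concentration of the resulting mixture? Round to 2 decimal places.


Solute in mixture 1 = 19% of 2 L = 2*19/100 = 19/50 L
Solute in mixture 2 = 22% of 13 L = 13*22/100 = 143/50 L
Total solute = 19/50 + 143/50 = 81/25 L
Total volume = 2 + 13 = 15 L
Final concentration = 81/25/15 * 100 = 21.60%

21.60


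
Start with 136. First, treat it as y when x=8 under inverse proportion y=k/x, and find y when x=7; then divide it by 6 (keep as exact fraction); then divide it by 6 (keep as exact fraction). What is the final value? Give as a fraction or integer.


Start with 136.
Step 1: Inverse prop: k = (136)*8; new y = k/7 = 136*8/7 = 1088/7
Step 2: Divide by 6: 1088/7 / 6 = 544/21
Step 3: Divide by 6: 544/21 / 6 = 272/63
Final result = 272/63

272/63


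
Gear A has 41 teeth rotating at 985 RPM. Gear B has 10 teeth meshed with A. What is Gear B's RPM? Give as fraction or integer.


Gear ratio: teeth_A * RPM_A = teeth_B * RPM_B
41 * 985 = 10 * RPM_B
40385 = 10 * RPM_B
RPM_B = 40385 / 10
RPM_B = 8077/2

8077/2


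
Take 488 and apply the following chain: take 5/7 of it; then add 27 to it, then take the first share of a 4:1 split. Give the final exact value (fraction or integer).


Start with 488.
Step 1: Take 5/7: 488 * 5/7 = 2440/7
Step 2: Add 27: 2440/7+27=2629/7; split 4:1 first = 2629/7*4/5 = 10516/35
Final result = 10516/35

10516/35


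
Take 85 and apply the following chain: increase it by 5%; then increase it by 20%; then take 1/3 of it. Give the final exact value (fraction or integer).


Start with 85.
Step 1: Increase by 5%: 85 * 105/100 = 357/4
Step 2: Increase by 20%: 357/4 * 120/100 = 1071/10
Step 3: Take 1/3: 1071/10 * 1/3 = 357/10
Final result = 357/10

357/10


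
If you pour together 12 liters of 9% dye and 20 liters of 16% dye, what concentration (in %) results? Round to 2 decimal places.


Solute in mixture 1 = 9% of 12 L = 12*9/100 = 27/25 L
Solute in mixture 2 = 16% of 20 L = 20*16/100 = 16/5 L
Total solute = 27/25 + 16/5 = 107/25 L
Total volume = 12 + 20 = 32 L
Final concentration = 107/25/32 * 100 = 13.38%

13.38


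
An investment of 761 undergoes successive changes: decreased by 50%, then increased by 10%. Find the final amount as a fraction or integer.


Start: 761
Step 1: decrease by 50% => multiply by 50/100
  761 * 50/100 = 761/2
Step 2: increase by 10% => multiply by 110/100
  761/2 * 110/100 = 8371/20
Final value = 8371/20

8371/20


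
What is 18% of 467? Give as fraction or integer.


Compute 18% of 467
Convert percentage: 18% = 18/100
Multiply: 467 * 18/100
= 8406/100
= 4203/50

4203/50


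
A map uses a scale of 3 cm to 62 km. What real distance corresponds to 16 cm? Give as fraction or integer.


Map scale: 3 cm = 62 km
Measured distance on map = 16 cm
Set up proportion: 16 * 62 / 3
= 992 / 3
= 992/3 km

992/3


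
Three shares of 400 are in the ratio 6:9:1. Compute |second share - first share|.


Total parts = 6 + 9 + 1 = 16
Value per part = 400 / 16 = 25
Shares: 6*25=150, 9*25=225, 1*25=25
Second share = 225, first share = 150
Difference = |225 - 150| = 75

75


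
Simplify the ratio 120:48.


Find GCD(120, 48)
GCD = 24
Divide both by 24: 120/24 = 5, 48/24 = 2
Simplified ratio = 5:2

5:2


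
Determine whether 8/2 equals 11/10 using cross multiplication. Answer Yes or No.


Cross multiply to check 8/2 = 11/10
Left cross product: 8 * 10 = 80
Right cross product: 2 * 11 = 22
80 != 22
Not equal, so proportions differ => No

No


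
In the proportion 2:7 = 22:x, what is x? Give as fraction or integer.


Setting up: 2/7 = 22/x
Cross multiply: 2 * x = 7 * 22
2x = 154
x = 154/2
x = 77

77


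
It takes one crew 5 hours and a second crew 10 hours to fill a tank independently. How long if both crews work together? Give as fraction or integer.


Rate of A = 1/5 job per hour
Rate of B = 1/10 job per hour
Combined rate = 1/5 + 1/10
Find common denominator: (10 + 5)/(5*10) = 15/50
Combined rate = 3/10 job per hour
Time together = 1 / (3/10) = 10/3 hours

10/3


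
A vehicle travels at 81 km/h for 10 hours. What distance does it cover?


Using distance = speed * time
Speed = 81 km/h
Time = 10 hours
Distance = 81 * 10
= 810 km

810


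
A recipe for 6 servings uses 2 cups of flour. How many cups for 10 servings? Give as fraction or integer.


Original: 2 cups for 6 servings
Target servings = 10
Scaling factor = 10/6
New amount = 2 * 10/6
= 20/6
= 10/3 cups

10/3


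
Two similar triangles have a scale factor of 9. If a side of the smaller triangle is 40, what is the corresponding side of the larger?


Similar triangles have proportional sides
Scale factor = 9
Smaller side = 40
Corresponding larger side = 40 * 9
= 360

360


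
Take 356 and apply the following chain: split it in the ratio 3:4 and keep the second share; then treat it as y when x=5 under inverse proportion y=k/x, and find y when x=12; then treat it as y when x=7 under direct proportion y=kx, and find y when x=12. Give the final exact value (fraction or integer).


Start with 356.
Step 1: Split 3:4, second share = 356 * 4/7 = 1424/7
Step 2: Inverse prop: k = (1424/7)*5; new y = k/12 = 1424/7*5/12 = 1780/21
Step 3: Direct prop: k = (1780/21)/7; new y = k*12 = 1780/21*12/7 = 7120/49
Final result = 7120/49

7120/49


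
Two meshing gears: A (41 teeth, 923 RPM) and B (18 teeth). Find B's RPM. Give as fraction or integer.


Gear ratio: teeth_A * RPM_A = teeth_B * RPM_B
41 * 923 = 18 * RPM_B
37843 = 18 * RPM_B
RPM_B = 37843 / 18
RPM_B = 37843/18

37843/18


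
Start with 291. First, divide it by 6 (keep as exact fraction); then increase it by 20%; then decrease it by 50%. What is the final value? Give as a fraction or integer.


Start with 291.
Step 1: Divide by 6: 291 / 6 = 97/2
Step 2: Increase by 20%: 97/2 * 120/100 = 291/5
Step 3: Decrease by 50%: 291/5 * 50/100 = 291/10
Final result = 291/10

291/10


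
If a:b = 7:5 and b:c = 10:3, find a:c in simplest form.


Given a:b = 7:5 and b:c = 10:3
Make b consistent. Multiply first ratio by 10: a:b = 70:50
Multiply second ratio by 5: b:c = 50:15
Now b = 50 in both, so a:b:c = 70:50:15
Therefore a:c = 70:15
Simplify by GCD: a:c = 14:3

14:3


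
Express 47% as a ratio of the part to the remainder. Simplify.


Part = 47%, Remainder = 53%
Ratio = 47:53
GCD(47, 53) = 1
Simplify: 47:53 = 47:53

47:53


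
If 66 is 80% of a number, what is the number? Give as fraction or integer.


Given: 66 is 80% of the whole
Set up: 66 = 80/100 * whole
whole = 66 * 100 / 80
whole = 6600 / 80
whole = 165/2

165/2


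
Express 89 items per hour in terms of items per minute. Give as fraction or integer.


Converting from per hour to per minute
Rate = 89 items per hour
Divide by 60: 89/60
= 89/60 items per minute

89/60


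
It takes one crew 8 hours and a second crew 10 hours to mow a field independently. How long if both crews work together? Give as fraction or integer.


Rate of A = 1/8 job per hour
Rate of B = 1/10 job per hour
Combined rate = 1/8 + 1/10
Find common denominator: (10 + 8)/(8*10) = 18/80
Combined rate = 9/40 job per hour
Time together = 1 / (9/40) = 40/9 hours

40/9


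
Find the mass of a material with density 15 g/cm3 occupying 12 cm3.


Using mass = density * volume
Density = 15 g/cm3
Volume = 12 cm3
Mass = 15 * 12
= 180 g

180


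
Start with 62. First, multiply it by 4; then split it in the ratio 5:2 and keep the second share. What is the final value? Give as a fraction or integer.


Start with 62.
Step 1: Multiply by 4: 62 * 4 = 248
Step 2: Split 5:2, second share = 248 * 2/7 = 496/7
Final result = 496/7

496/7


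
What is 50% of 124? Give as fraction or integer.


Compute 50% of 124
Convert percentage: 50% = 50/100
Multiply: 124 * 50/100
= 6200/100
= 62

62


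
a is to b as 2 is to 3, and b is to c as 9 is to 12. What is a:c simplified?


Given a:b = 2:3 and b:c = 9:12
Make b consistent. Multiply first ratio by 9: a:b = 18:27
Multiply second ratio by 3: b:c = 27:36
Now b = 27 in both, so a:b:c = 18:27:36
Therefore a:c = 18:36
Simplify by GCD: a:c = 1:2

1:2


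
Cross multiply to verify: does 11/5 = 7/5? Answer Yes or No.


Cross multiply to check 11/5 = 7/5
Left cross product: 11 * 5 = 55
Right cross product: 5 * 7 = 35
55 != 35
Not equal, so proportions differ => No

No


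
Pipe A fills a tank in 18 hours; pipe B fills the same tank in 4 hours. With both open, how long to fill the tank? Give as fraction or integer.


Rate of A = 1/18 job per hour
Rate of B = 1/4 job per hour
Combined rate = 1/18 + 1/4
Find common denominator: (4 + 18)/(18*4) = 22/72
Combined rate = 11/36 job per hour
Time together = 1 / (11/36) = 36/11 hours

36/11


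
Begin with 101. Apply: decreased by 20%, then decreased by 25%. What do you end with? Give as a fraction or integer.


Start: 101
Step 1: decrease by 20% => multiply by 80/100
  101 * 80/100 = 404/5
Step 2: decrease by 25% => multiply by 75/100
  404/5 * 75/100 = 303/5
Final value = 303/5

303/5


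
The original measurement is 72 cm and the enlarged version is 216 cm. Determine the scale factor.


Original length = 72 cm
Scaled length = 216 cm
Scale factor = 216 / 72
= 3

3


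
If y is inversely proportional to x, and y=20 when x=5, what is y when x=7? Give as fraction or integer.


Inverse proportion: y = k/x
Find k: k = 5 * 20 = 100
Compute y at x=7: y = 100/7
y = 100/7

100/7


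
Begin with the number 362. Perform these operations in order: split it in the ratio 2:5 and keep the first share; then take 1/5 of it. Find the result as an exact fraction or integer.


Start with 362.
Step 1: Split 2:5, first share = 362 * 2/7 = 724/7
Step 2: Take 1/5: 724/7 * 1/5 = 724/35
Final result = 724/35

724/35


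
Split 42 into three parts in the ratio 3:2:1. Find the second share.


Ratio = 3:2:1
Total parts = 3 + 2 + 1 = 6
Value per part = 42 / 6 = 7
First share = 3 * 7 = 21
Middle share = 2 * 7 = 14
Third share = 1 * 7 = 7

14


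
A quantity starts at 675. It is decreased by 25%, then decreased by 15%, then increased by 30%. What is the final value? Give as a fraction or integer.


Start: 675
Step 1: decrease by 25% => multiply by 75/100
  675 * 75/100 = 2025/4
Step 2: decrease by 15% => multiply by 85/100
  2025/4 * 85/100 = 6885/16
Step 3: increase by 30% => multiply by 130/100
  6885/16 * 130/100 = 17901/32
Final value = 17901/32

17901/32


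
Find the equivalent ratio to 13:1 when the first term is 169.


Original ratio: 13:1
First term target: 169
Scale factor = 169 / 13 = 13
Multiply second term: 1 * 13 = 13
Equivalent ratio = 169:13

169:13


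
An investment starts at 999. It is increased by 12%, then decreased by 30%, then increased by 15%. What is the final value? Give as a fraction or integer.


Start: 999
Step 1: increase by 12% => multiply by 112/100
  999 * 112/100 = 27972/25
Step 2: decrease by 30% => multiply by 70/100
  27972/25 * 70/100 = 97902/125
Step 3: increase by 15% => multiply by 115/100
  97902/125 * 115/100 = 1125873/1250
Final value = 1125873/1250

1125873/1250


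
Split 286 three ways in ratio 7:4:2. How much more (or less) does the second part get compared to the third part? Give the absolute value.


Total parts = 7 + 4 + 2 = 13
Value per part = 286 / 13 = 22
Shares: 7*22=154, 4*22=88, 2*22=44
Second share = 88, third share = 44
Difference = |88 - 44| = 44

44


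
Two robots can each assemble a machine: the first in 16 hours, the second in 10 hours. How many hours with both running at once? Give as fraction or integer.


Rate of A = 1/16 job per hour
Rate of B = 1/10 job per hour
Combined rate = 1/16 + 1/10
Find common denominator: (10 + 16)/(16*10) = 26/160
Combined rate = 13/80 job per hour
Time together = 1 / (13/80) = 80/13 hours

80/13


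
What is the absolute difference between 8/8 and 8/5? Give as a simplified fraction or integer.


Simplify: 8/8 = 1 and 8/5 = 8/5
Find common denominator: LCD = 5
Convert: 5/5 and 8/5
Difference = |5 - 8|/5 = 3/5
Simplified = 3/5

3/5


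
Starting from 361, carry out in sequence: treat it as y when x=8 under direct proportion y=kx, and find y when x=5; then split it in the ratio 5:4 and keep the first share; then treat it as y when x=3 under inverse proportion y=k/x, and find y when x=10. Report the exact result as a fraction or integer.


Start with 361.
Step 1: Direct prop: k = (361)/8; new y = k*5 = 361*5/8 = 1805/8
Step 2: Split 5:4, first share = 1805/8 * 5/9 = 9025/72
Step 3: Inverse prop: k = (9025/72)*3; new y = k/10 = 9025/72*3/10 = 1805/48
Final result = 1805/48

1805/48


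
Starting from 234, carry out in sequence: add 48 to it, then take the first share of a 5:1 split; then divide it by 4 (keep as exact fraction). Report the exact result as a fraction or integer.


Start with 234.
Step 1: Add 48: 234+48=282; split 5:1 first = 282*5/6 = 235
Step 2: Divide by 4: 235 / 4 = 235/4
Final result = 235/4

235/4


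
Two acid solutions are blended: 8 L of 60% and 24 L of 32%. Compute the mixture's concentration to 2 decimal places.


Solute in mixture 1 = 60% of 8 L = 8*60/100 = 24/5 L
Solute in mixture 2 = 32% of 24 L = 24*32/100 = 192/25 L
Total solute = 24/5 + 192/25 = 312/25 L
Total volume = 8 + 24 = 32 L
Final concentration = 312/25/32 * 100 = 39.00%

39.00


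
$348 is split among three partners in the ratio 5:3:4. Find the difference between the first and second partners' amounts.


Total parts = 5 + 3 + 4 = 12
Value per part = 348 / 12 = 29
Shares: 5*29=145, 3*29=87, 4*29=116
First share = 145, second share = 87
Difference = |145 - 87| = 58

58


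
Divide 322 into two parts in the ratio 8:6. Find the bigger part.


Total parts = 8 + 6 = 14
Value per part = 322 / 14 = 23
First share = 8 * 23 = 184
Second share = 6 * 23 = 138
Larger share = 184

184
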